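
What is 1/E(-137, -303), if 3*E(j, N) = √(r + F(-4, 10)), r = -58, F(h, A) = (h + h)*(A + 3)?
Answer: -I*√2/6 ≈ -0.2357*I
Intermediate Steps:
F(h, A) = 2*h*(3 + A) (F(h, A) = (2*h)*(3 + A) = 2*h*(3 + A))
E(j, N) = 3*I*√2 (E(j, N) = √(-58 + 2*(-4)*(3 + 10))/3 = √(-58 + 2*(-4)*13)/3 = √(-58 - 104)/3 = √(-162)/3 = (9*I*√2)/3 = 3*I*√2)
1/E(-137, -303) = 1/(3*I*√2) = -I*√2/6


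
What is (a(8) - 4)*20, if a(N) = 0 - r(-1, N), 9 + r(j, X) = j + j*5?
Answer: 220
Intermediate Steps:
r(j, X) = -9 + 6*j (r(j, X) = -9 + (j + j*5) = -9 + (j + 5*j) = -9 + 6*j)
a(N) = 15 (a(N) = 0 - (-9 + 6*(-1)) = 0 - (-9 - 6) = 0 - 1*(-15) = 0 + 15 = 15)
(a(8) - 4)*20 = (15 - 4)*20 = 11*20 = 220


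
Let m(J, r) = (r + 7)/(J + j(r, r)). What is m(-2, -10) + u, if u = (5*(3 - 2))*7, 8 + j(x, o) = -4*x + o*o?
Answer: 4547/130 ≈ 34.977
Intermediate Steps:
j(x, o) = -8 + o² - 4*x (j(x, o) = -8 + (-4*x + o*o) = -8 + (-4*x + o²) = -8 + (o² - 4*x) = -8 + o² - 4*x)
m(J, r) = (7 + r)/(-8 + J + r² - 4*r) (m(J, r) = (r + 7)/(J + (-8 + r² - 4*r)) = (7 + r)/(-8 + J + r² - 4*r))
u = 35 (u = (5*1)*7 = 5*7 = 35)
m(-2, -10) + u = (7 - 10)/(-8 - 2 + (-10)² - 4*(-10)) + 35 = -3/(-8 - 2 + 100 + 40) + 35 = -3/130 + 35 = 4547/130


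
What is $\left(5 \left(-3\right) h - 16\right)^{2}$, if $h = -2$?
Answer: $196$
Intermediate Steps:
$\left(5 \left(-3\right) h - 16\right)^{2} = \left(5 \left(-3\right) \left(-2\right) - 16\right)^{2} = \left(\left(-15\right) \left(-2\right) - 16\right)^{2} = \left(30 - 16\right)^{2} = 14^{2} = 196$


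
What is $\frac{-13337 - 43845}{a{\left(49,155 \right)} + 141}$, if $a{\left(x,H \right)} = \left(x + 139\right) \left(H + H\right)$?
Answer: $- \frac{57182}{58421} \approx -0.97879$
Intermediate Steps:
$a{\left(x,H \right)} = 2 H \left(139 + x\right)$ ($a{\left(x,H \right)} = \left(139 + x\right) 2 H = 2 H \left(139 + x\right)$)
$\frac{-13337 - 43845}{a{\left(49,155 \right)} + 141} = \frac{-13337 - 43845}{2 \cdot 155 \left(139 + 49\right) + 141} = - \frac{57182}{2 \cdot 155 \cdot 188 + 141} = - \frac{57182}{58280 + 141} = - \frac{57182}{58421}$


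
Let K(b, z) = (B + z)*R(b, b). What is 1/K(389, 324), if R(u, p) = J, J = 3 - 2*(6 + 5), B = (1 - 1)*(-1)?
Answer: -1/6156 ≈ -0.00016244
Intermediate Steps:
B = 0 (B = 0*(-1) = 0)
J = -19 (J = 3 - 2*11 = 3 - 1*22 = 3 - 22 = -19)
R(u, p) = -19
K(b, z) = -19*z (K(b, z) = (0 + z)*(-19) = z*(-19) = -19*z)
1/K(389, 324) = 1/(-19*324) = 1/(-6156) = -1/6156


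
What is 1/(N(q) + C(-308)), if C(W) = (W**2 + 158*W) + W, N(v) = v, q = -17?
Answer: 1/45875 ≈ 2.1798e-5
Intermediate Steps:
C(W) = W**2 + 159*W
1/(N(q) + C(-308)) = 1/(-17 - 308*(159 - 308)) = 1/(-17 - 308*(-149)) = 1/(-17 + 45892) = 1/45875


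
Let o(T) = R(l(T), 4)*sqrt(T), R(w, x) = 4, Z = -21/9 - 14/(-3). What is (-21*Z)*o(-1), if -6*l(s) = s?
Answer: -196*I ≈ -196.0*I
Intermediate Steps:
l(s) = -s/6
Z = 7/3 (Z = -21*1/9 - 14*(-1/3) = -7/3 + 14/3 = 7/3 ≈ 2.3333)
o(T) = 4*sqrt(T)
(-21*Z)*o(-1) = (-21*7/3)*(4*sqrt(-1)) = -196*I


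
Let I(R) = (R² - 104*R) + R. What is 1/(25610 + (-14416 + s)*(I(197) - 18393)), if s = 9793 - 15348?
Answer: -1/2470765 ≈ -4.0473e-7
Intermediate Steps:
I(R) = R² - 103*R
s = -5555
1/(25610 + (-14416 + s)*(I(197) - 18393)) = 1/(25610 + (-14416 - 5555)*(197*(-103 + 197) - 18393)) = 1/(25610 - 19971*(197*94 - 18393)) = 1/(25610 - 19971*(18518 - 18393)) = 1/(25610 - 19971*125) = 1/(25610 - 2496375) = 1/(-2470765) = -1/2470765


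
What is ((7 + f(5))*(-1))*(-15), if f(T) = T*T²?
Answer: 1980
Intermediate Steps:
f(T) = T³
((7 + f(5))*(-1))*(-15) = ((7 + 5³)*(-1))*(-15) = ((7 + 125)*(-1))*(-15) = (132*(-1))*(-15) = -132*(-15) = 1980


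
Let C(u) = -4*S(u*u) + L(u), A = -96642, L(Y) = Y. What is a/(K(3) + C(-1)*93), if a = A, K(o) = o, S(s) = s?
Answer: 2301/11 ≈ 209.18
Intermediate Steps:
a = -96642
C(u) = u - 4*u**2 (C(u) = -4*u*u + u = -4*u**2 + u = u - 4*u**2)
a/(K(3) + C(-1)*93) = -96642/(3 - (1 - 4*(-1))*93) = -96642/(3 - (1 + 4)*93) = -96642/(3 - 1*5*93) = -96642/(3 - 5*93) = -96642/(3 - 465) = -96642/(-462) = -96642*(-1/462) = 2301/11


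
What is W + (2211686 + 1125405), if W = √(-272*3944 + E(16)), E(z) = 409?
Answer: 3337091 + 27*I*√1471 ≈ 3.3371e+6 + 1035.5*I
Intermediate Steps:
W = 27*I*√1471 (W = √(-272*3944 + 409) = √(-1072768 + 409) = √(-1072359) = 27*I*√1471 ≈ 1035.5*I)
W + (2211686 + 1125405) = 27*I*√1471 + (2211686 + 1125405) = 27*I*√1471 + 3337091 = 3337091 + 27*I*√1471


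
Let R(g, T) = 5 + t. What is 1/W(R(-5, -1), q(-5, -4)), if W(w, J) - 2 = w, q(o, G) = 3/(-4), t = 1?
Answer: ⅛ ≈ 0.12500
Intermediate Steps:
R(g, T) = 6 (R(g, T) = 5 + 1 = 6)
q(o, G) = -¾ (q(o, G) = 3*(-¼) = -¾)
W(w, J) = 2 + w
1/W(R(-5, -1), q(-5, -4)) = 1/(2 + 6) = 1/8 = ⅛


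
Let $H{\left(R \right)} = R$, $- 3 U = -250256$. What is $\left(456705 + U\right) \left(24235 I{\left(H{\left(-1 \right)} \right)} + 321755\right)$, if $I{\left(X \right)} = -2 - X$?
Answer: $\frac{482092779920}{3} \approx 1.607 \cdot 10^{11}$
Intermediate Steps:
$U = \frac{250256}{3}$ ($U = \left(- \frac{1}{3}\right) \left(-250256\right) = \frac{250256}{3} \approx 83419.0$)
$\left(456705 + U\right) \left(24235 I{\left(H{\left(-1 \right)} \right)} + 321755\right) = \left(456705 + \frac{250256}{3}\right) \left(24235 \left(-2 - -1\right) + 321755\right) = \frac{1620371 \left(24235 \left(-2 + 1\right) + 321755\right)}{3} = \frac{1620371 \left(24235 \left(-1\right) + 321755\right)}{3} = \frac{1620371 \left(-24235 + 321755\right)}{3} = \frac{1620371}{3} \cdot 297520 = \frac{482092779920}{3}$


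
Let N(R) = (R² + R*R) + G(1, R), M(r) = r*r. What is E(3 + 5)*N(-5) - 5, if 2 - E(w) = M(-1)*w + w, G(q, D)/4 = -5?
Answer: -425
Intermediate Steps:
G(q, D) = -20 (G(q, D) = 4*(-5) = -20)
M(r) = r²
E(w) = 2 - 2*w (E(w) = 2 - ((-1)²*w + w) = 2 - (1*w + w) = 2 - (w + w) = 2 - 2*w)
N(R) = -20 + 2*R² (N(R) = (R² + R*R) - 20 = (R² + R²) - 20 = 2*R² - 20 = -20 + 2*R²)
E(3 + 5)*N(-5) - 5 = (2 - 2*(3 + 5))*(-20 + 2*(-5)²) - 5 = (2 - 2*8)*(-20 + 2*25) - 5 = (2 - 16)*(-20 + 50) - 5 = -14*30 - 5 = -420 - 5 = -425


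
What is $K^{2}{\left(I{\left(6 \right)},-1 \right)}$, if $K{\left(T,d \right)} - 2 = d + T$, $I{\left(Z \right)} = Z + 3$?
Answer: $100$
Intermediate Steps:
$I{\left(Z \right)} = 3 + Z$
$K{\left(T,d \right)} = 2 + T + d$ ($K{\left(T,d \right)} = 2 + \left(d + T\right) = 2 + \left(T + d\right) = 2 + T + d$)
$K^{2}{\left(I{\left(6 \right)},-1 \right)} = \left(2 + \left(3 + 6\right) - 1\right)^{2} = \left(2 + 9 - 1\right)^{2} = 10^{2} = 100$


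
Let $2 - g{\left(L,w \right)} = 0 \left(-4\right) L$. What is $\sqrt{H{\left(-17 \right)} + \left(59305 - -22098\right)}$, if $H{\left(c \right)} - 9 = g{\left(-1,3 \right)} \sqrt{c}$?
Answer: $\sqrt{81412 + 2 i \sqrt{17}} \approx 285.33 + 0.014 i$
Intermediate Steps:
$g{\left(L,w \right)} = 2$ ($g{\left(L,w \right)} = 2 - 0 \left(-4\right) L = 2 - 0 L = 2 - 0 = 2 + 0 = 2$)
$H{\left(c \right)} = 9 + 2 \sqrt{c}$
$\sqrt{H{\left(-17 \right)} + \left(59305 - -22098\right)} = \sqrt{\left(9 + 2 \sqrt{-17}\right) + \left(59305 - -22098\right)} = \sqrt{\left(9 + 2 i \sqrt{17}\right) + \left(59305 + 22098\right)} = \sqrt{\left(9 + 2 i \sqrt{17}\right) + 81403} = \sqrt{81412 + 2 i \sqrt{17}}$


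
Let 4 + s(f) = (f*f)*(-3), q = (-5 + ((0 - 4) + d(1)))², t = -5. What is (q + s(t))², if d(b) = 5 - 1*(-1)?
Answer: 4900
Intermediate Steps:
d(b) = 6 (d(b) = 5 + 1 = 6)
q = 9 (q = (-5 + ((0 - 4) + 6))² = (-5 + (-4 + 6))² = (-5 + 2)² = (-3)² = 9)
s(f) = -4 - 3*f² (s(f) = -4 + (f*f)*(-3) = -4 + f²*(-3) = -4 - 3*f²)
(q + s(t))² = (9 + (-4 - 3*(-5)²))² = (9 + (-4 - 3*25))² = (9 + (-4 - 75))² = (9 - 79)² = (-70)² = 4900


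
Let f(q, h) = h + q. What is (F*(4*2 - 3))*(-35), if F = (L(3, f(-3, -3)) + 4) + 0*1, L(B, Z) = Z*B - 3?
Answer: 2975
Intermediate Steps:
L(B, Z) = -3 + B*Z (L(B, Z) = B*Z - 3 = -3 + B*Z)
F = -17 (F = ((-3 + 3*(-3 - 3)) + 4) + 0*1 = ((-3 + 3*(-6)) + 4) + 0 = ((-3 - 18) + 4) + 0 = (-21 + 4) + 0 = -17 + 0 = -17)
(F*(4*2 - 3))*(-35) = -17*(4*2 - 3)*(-35) = -17*(8 - 3)*(-35) = -17*5*(-35) = -85*(-35) = 2975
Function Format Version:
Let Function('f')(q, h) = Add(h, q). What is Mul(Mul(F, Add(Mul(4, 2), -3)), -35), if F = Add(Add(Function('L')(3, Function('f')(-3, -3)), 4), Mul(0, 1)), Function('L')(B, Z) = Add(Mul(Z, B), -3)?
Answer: 2975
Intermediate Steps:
Function('L')(B, Z) = Add(-3, Mul(B, Z)) (Function('L')(B, Z) = Add(Mul(B, Z), -3) = Add(-3, Mul(B, Z)))
F = -17 (F = Add(Add(Add(-3, Mul(3, Add(-3, -3))), 4), Mul(0, 1)) = Add(Add(Add(-3, Mul(3, -6)), 4), 0) = Add(Add(Add(-3, -18), 4), 0) = Add(Add(-21, 4), 0) = Add(-17, 0) = -17)
Mul(Mul(F, Add(Mul(4, 2), -3)), -35) = Mul(Mul(-17, Add(Mul(4, 2), -3)), -35) = Mul(Mul(-17, Add(8, -3)), -35) = Mul(Mul(-17, 5), -35) = Mul(-85, -35) = 2975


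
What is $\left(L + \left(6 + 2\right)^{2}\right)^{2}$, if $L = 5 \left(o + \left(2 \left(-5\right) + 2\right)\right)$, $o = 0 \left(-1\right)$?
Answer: $576$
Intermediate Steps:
$o = 0$
$L = -40$ ($L = 5 \left(0 + \left(2 \left(-5\right) + 2\right)\right) = 5 \left(0 + \left(-10 + 2\right)\right) = 5 \left(0 - 8\right) = 5 \left(-8\right) = -40$)
$\left(L + \left(6 + 2\right)^{2}\right)^{2} = \left(-40 + \left(6 + 2\right)^{2}\right)^{2} = \left(-40 + 8^{2}\right)^{2} = \left(-40 + 64\right)^{2} = 24^{2} = 576$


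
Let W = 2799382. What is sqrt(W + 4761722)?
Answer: 4*sqrt(472569) ≈ 2749.7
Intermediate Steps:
sqrt(W + 4761722) = sqrt(2799382 + 4761722) = sqrt(7561104) = 4*sqrt(472569)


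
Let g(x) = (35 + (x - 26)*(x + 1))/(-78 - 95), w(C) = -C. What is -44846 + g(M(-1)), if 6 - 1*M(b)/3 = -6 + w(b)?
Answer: -7758631/173 ≈ -44848.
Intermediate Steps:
M(b) = 36 + 3*b (M(b) = 18 - 3*(-6 - b) = 18 + (18 + 3*b) = 36 + 3*b)
g(x) = -35/173 - (1 + x)*(-26 + x)/173 (g(x) = (35 + (-26 + x)*(1 + x))/(-173) = (35 + (1 + x)*(-26 + x))*(-1/173) = -35/173 - (1 + x)*(-26 + x)/173)
-44846 + g(M(-1)) = -44846 + (-9/173 - (36 + 3*(-1))²/173 + 25*(36 + 3*(-1))/173) = -44846 + (-9/173 - (36 - 3)²/173 + 25*(36 - 3)/173) = -44846 + (-9/173 - 1/173*33² + (25/173)*33) = -44846 + (-9/173 - 1/173*1089 + 825/173) = -44846 + (-9/173 - 1089/173 + 825/173) = -44846 - 273/173 = -7758631/173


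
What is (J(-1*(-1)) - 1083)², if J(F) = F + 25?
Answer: 1117249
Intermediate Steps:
J(F) = 25 + F
(J(-1*(-1)) - 1083)² = ((25 - 1*(-1)) - 1083)² = ((25 + 1) - 1083)² = (26 - 1083)² = (-1057)² = 1117249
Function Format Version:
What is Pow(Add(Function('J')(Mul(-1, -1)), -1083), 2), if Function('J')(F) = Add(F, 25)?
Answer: 1117249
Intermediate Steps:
Function('J')(F) = Add(25, F)
Pow(Add(Function('J')(Mul(-1, -1)), -1083), 2) = Pow(Add(Add(25, Mul(-1, -1)), -1083), 2) = Pow(Add(Add(25, 1), -1083), 2) = Pow(Add(26, -1083), 2) = Pow(-1057, 2) = 1117249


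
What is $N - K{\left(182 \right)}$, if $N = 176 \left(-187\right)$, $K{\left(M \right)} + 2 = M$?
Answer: $-33092$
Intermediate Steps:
$K{\left(M \right)} = -2 + M$
$N = -32912$
$N - K{\left(182 \right)} = -32912 - \left(-2 + 182\right) = -32912 - 180 = -33092$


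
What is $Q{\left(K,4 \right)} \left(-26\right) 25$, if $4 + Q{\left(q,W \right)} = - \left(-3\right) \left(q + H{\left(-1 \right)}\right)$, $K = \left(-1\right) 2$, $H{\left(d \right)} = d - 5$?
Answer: $18200$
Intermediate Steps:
$H{\left(d \right)} = -5 + d$
$K = -2$
$Q{\left(q,W \right)} = -22 + 3 q$ ($Q{\left(q,W \right)} = -4 - - 3 \left(q - 6\right) = -4 - - 3 \left(-6 + q\right) = -4 - \left(18 - 3 q\right) = -4 + \left(-18 + 3 q\right) = -22 + 3 q$)
$Q{\left(K,4 \right)} \left(-26\right) 25 = \left(-22 + 3 \left(-2\right)\right) \left(-26\right) 25 = \left(-22 - 6\right) \left(-26\right) 25 = \left(-28\right) \left(-26\right) 25 = 728 \cdot 25 = 18200$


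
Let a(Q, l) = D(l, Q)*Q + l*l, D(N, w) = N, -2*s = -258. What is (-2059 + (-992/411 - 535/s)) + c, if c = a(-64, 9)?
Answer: -45252793/17673 ≈ -2560.6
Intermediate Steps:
s = 129 (s = -½*(-258) = 129)
a(Q, l) = l² + Q*l (a(Q, l) = l*Q + l*l = Q*l + l² = l² + Q*l)
c = -495 (c = 9*(-64 + 9) = 9*(-55) = -495)
(-2059 + (-992/411 - 535/s)) + c = (-2059 + (-992/411 - 535/129)) - 495 = (-2059 - 115951/17673) - 495 = -36504658/17673 - 495 = -45252793/17673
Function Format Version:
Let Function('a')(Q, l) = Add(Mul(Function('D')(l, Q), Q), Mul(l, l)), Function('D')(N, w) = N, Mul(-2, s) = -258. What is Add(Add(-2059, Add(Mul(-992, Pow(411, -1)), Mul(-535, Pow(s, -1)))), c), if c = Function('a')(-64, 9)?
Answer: Rational(-45252793, 17673) ≈ -2560.6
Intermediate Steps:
s = 129 (s = Mul(Rational(-1, 2), -258) = 129)
Function('a')(Q, l) = Add(Pow(l, 2), Mul(Q, l)) (Function('a')(Q, l) = Add(Mul(l, Q), Mul(l, l)) = Add(Mul(Q, l), Pow(l, 2)) = Add(Pow(l, 2), Mul(Q, l)))
c = -495 (c = Mul(9, Add(-64, 9)) = Mul(9, -55) = -495)
Add(Add(-2059, Add(Mul(-992, Pow(411, -1)), Mul(-535, Pow(s, -1)))), c) = Add(Add(-2059, Add(Mul(-992, Pow(411, -1)), Mul(-535, Pow(129, -1)))), -495) = Add(Add(-2059, Add(Mul(-992, Rational(1, 411)), Mul(-535, Rational(1, 129)))), -495) = Add(Add(-2059, Add(Rational(-992, 411), Rational(-535, 129))), -495) = Add(Add(-2059, Rational(-115951, 17673)), -495) = Add(Rational(-36504658, 17673), -495) = Rational(-45252793, 17673)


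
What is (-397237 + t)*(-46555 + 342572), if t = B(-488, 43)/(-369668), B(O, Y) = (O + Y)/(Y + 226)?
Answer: -11693122087474312503/99440692 ≈ -1.1759e+11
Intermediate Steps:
B(O, Y) = (O + Y)/(226 + Y)
t = 445/99440692 (t = ((-488 + 43)/(226 + 43))/(-369668) = (-445/269)*(-1/369668) = ((1/269)*(-445))*(-1/369668) = -445/269*(-1/369668) = 445/99440692 ≈ 4.4750e-6)
(-397237 + t)*(-46555 + 342572) = (-397237 + 445/99440692)*(-46555 + 342572) = -39501522167559/99440692*296017 = -11693122087474312503/99440692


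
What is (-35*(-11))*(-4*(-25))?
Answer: 38500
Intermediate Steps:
(-35*(-11))*(-4*(-25)) = 385*100 = 38500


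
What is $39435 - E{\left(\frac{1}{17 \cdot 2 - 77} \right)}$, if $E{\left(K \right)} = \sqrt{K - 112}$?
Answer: $39435 - \frac{i \sqrt{207131}}{43} \approx 39435.0 - 10.584 i$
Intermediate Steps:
$E{\left(K \right)} = \sqrt{-112 + K}$
$39435 - E{\left(\frac{1}{17 \cdot 2 - 77} \right)} = 39435 - \sqrt{-112 + \frac{1}{17 \cdot 2 - 77}} = 39435 - \sqrt{-112 + \frac{1}{34 - 77}} = 39435 - \sqrt{-112 + \frac{1}{-43}} = 39435 - \sqrt{-112 - \frac{1}{43}} = 39435 - \sqrt{- \frac{4817}{43}} = 39435 - \frac{i \sqrt{207131}}{43}$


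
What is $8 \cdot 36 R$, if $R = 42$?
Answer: $12096$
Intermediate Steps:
$8 \cdot 36 R = 8 \cdot 36 \cdot 42 = 288 \cdot 42 = 12096$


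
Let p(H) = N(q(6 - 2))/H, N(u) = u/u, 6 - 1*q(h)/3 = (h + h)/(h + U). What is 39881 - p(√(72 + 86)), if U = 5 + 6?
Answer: 39881 - √158/158 ≈ 39881.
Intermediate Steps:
U = 11
q(h) = 18 - 6*h/(11 + h) (q(h) = 18 - 3*(h + h)/(h + 11) = 18 - 3*2*h/(11 + h) = 18 - 6*h/(11 + h))
N(u) = 1
p(H) = 1/H
39881 - p(√(72 + 86)) = 39881 - 1/(√(72 + 86)) = 39881 - 1/(√158) = 39881 - √158/158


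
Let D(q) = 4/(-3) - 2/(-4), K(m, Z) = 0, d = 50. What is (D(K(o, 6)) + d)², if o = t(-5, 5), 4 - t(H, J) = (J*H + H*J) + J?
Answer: 87025/36 ≈ 2417.4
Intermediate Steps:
t(H, J) = 4 - J - 2*H*J (t(H, J) = 4 - ((J*H + H*J) + J) = 4 - ((H*J + H*J) + J) = 4 - (2*H*J + J) = 4 - (J + 2*H*J) = 4 + (-J - 2*H*J) = 4 - J - 2*H*J)
o = 49 (o = 4 - 1*5 - 2*(-5)*5 = 4 - 5 + 50 = 49)
D(q) = -⅚ (D(q) = 4*(-⅓) - 2*(-¼) = -4/3 + ½ = -⅚)
(D(K(o, 6)) + d)² = (-⅚ + 50)² = (295/6)² = 87025/36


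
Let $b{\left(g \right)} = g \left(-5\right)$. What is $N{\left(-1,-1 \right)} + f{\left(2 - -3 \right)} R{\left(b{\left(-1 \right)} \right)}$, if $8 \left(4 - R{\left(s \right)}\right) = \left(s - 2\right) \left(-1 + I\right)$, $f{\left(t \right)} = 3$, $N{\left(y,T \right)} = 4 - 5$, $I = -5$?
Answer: $\frac{71}{4} \approx 17.75$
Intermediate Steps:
$b{\left(g \right)} = - 5 g$
$N{\left(y,T \right)} = -1$
$R{\left(s \right)} = \frac{5}{2} + \frac{3 s}{4}$ ($R{\left(s \right)} = 4 - \frac{\left(s - 2\right) \left(-1 - 5\right)}{8} = 4 - \frac{\left(-2 + s\right) \left(-6\right)}{8} = 4 - \frac{12 - 6 s}{8} = 4 + \left(- \frac{3}{2} + \frac{3 s}{4}\right) = \frac{5}{2} + \frac{3 s}{4}$)
$N{\left(-1,-1 \right)} + f{\left(2 - -3 \right)} R{\left(b{\left(-1 \right)} \right)} = -1 + 3 \left(\frac{5}{2} + \frac{3 \left(\left(-5\right) \left(-1\right)\right)}{4}\right) = -1 + 3 \left(\frac{5}{2} + \frac{3}{4} \cdot 5\right) = -1 + 3 \left(\frac{5}{2} + \frac{15}{4}\right) = -1 + 3 \cdot \frac{25}{4} = -1 + \frac{75}{4} = \frac{71}{4}$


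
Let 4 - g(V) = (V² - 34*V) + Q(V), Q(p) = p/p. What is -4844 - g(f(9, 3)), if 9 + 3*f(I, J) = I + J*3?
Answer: -4940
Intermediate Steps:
f(I, J) = -3 + J + I/3 (f(I, J) = -3 + (I + J*3)/3 = -3 + (I + 3*J)/3 = -3 + (J + I/3) = -3 + J + I/3)
Q(p) = 1
g(V) = 3 - V² + 34*V (g(V) = 4 - ((V² - 34*V) + 1) = 4 - (1 + V² - 34*V) = 4 + (-1 - V² + 34*V) = 3 - V² + 34*V)
-4844 - g(f(9, 3)) = -4844 - (3 - (-3 + 3 + (⅓)*9)² + 34*(-3 + 3 + (⅓)*9)) = -4844 - (3 - (-3 + 3 + 3)² + 34*(-3 + 3 + 3)) = -4844 - (3 - 1*3² + 34*3) = -4844 - (3 - 1*9 + 102) = -4844 - (3 - 9 + 102) = -4844 - 1*96 = -4844 - 96 = -4940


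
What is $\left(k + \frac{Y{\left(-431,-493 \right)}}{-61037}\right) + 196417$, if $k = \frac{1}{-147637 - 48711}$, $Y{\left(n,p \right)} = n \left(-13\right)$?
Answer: $\frac{2353957037026411}{11984492876} \approx 1.9642 \cdot 10^{5}$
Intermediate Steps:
$Y{\left(n,p \right)} = - 13 n$
$k = - \frac{1}{196348}$ ($k = \frac{1}{-196348} = - \frac{1}{196348} \approx -5.093 \cdot 10^{-6}$)
$\left(k + \frac{Y{\left(-431,-493 \right)}}{-61037}\right) + 196417 = \left(- \frac{1}{196348} + \frac{\left(-13\right) \left(-431\right)}{-61037}\right) + 196417 = \left(- \frac{1}{196348} + 5603 \left(- \frac{1}{61037}\right)\right) + 196417 = \left(- \frac{1}{196348} - \frac{5603}{61037}\right) + 196417 = - \frac{1100198881}{11984492876} + 196417 = \frac{2353957037026411}{11984492876}$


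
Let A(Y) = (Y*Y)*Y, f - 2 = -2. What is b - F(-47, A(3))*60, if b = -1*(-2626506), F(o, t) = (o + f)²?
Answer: 2493966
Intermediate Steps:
f = 0 (f = 2 - 2 = 0)
A(Y) = Y³ (A(Y) = Y²*Y = Y³)
F(o, t) = o² (F(o, t) = (o + 0)² = o²)
b = 2626506
b - F(-47, A(3))*60 = 2626506 - (-47)²*60 = 2626506 - 2209*60 = 2626506 - 1*132540 = 2626506 - 132540 = 2493966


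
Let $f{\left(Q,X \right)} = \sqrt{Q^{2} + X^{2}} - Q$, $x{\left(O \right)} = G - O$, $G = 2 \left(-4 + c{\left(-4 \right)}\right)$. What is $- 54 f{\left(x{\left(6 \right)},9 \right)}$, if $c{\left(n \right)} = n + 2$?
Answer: $-972 - 486 \sqrt{5} \approx -2058.7$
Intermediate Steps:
$c{\left(n \right)} = 2 + n$
$G = -12$ ($G = 2 \left(-4 + \left(2 - 4\right)\right) = 2 \left(-4 - 2\right) = 2 \left(-6\right) = -12$)
$x{\left(O \right)} = -12 - O$
$- 54 f{\left(x{\left(6 \right)},9 \right)} = - 54 \left(\sqrt{\left(-12 - 6\right)^{2} + 9^{2}} - \left(-12 - 6\right)\right) = - 54 \left(\sqrt{\left(-12 - 6\right)^{2} + 81} - \left(-12 - 6\right)\right) = - 54 \left(\sqrt{\left(-18\right)^{2} + 81} - -18\right) = - 54 \left(\sqrt{324 + 81} + 18\right) = - 54 \left(\sqrt{405} + 18\right) = - 54 \left(9 \sqrt{5} + 18\right) = - 54 \left(18 + 9 \sqrt{5}\right) = -972 - 486 \sqrt{5}$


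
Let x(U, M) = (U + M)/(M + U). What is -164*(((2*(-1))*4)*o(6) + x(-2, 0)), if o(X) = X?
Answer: 7708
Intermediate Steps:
x(U, M) = 1 (x(U, M) = (M + U)/(M + U) = 1)
-164*(((2*(-1))*4)*o(6) + x(-2, 0)) = -164*(((2*(-1))*4)*6 + 1) = -164*(-2*4*6 + 1) = -164*(-8*6 + 1) = -164*(-48 + 1) = -164*(-47) = 7708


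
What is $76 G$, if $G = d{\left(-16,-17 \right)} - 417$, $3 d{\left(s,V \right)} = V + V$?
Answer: $- \frac{97660}{3} \approx -32553.0$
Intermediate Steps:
$d{\left(s,V \right)} = \frac{2 V}{3}$ ($d{\left(s,V \right)} = \frac{V + V}{3} = \frac{2 V}{3}$)
$G = - \frac{1285}{3}$ ($G = \frac{2}{3} \left(-17\right) - 417 = - \frac{34}{3} - 417 = - \frac{1285}{3} \approx -428.33$)
$76 G = 76 \left(- \frac{1285}{3}\right) = - \frac{97660}{3}$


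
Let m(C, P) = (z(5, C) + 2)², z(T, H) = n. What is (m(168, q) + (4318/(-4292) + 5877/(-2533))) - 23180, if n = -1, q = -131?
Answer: -126014906211/5435818 ≈ -23182.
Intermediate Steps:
z(T, H) = -1
m(C, P) = 1 (m(C, P) = (-1 + 2)² = 1² = 1)
(m(168, q) + (4318/(-4292) + 5877/(-2533))) - 23180 = (1 + (4318/(-4292) + 5877/(-2533))) - 23180 = (1 + (4318*(-1/4292) + 5877*(-1/2533))) - 23180 = (1 + (-2159/2146 - 5877/2533)) - 23180 = (1 - 18080789/5435818) - 23180 = -12644971/5435818 - 23180 = -126014906211/5435818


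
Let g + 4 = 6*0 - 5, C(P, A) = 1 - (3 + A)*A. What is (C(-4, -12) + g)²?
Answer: 13456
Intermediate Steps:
C(P, A) = 1 - A*(3 + A)
g = -9 (g = -4 + (6*0 - 5) = -4 + (0 - 5) = -4 - 5 = -9)
(C(-4, -12) + g)² = ((1 - 1*(-12)² - 3*(-12)) - 9)² = ((1 - 1*144 + 36) - 9)² = ((1 - 144 + 36) - 9)² = (-107 - 9)² = (-116)² = 13456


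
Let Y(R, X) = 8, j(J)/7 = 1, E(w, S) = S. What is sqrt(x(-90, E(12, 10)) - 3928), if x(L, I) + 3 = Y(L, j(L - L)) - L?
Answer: I*sqrt(3833) ≈ 61.911*I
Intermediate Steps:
j(J) = 7 (j(J) = 7*1 = 7)
x(L, I) = 5 - L (x(L, I) = -3 + (8 - L) = 5 - L)
sqrt(x(-90, E(12, 10)) - 3928) = sqrt((5 - 1*(-90)) - 3928) = sqrt((5 + 90) - 3928) = sqrt(95 - 3928) = sqrt(-3833) = I*sqrt(3833)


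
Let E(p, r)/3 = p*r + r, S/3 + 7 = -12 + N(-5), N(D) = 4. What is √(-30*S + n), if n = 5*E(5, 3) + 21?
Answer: √1641 ≈ 40.509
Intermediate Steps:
S = -45 (S = -21 + 3*(-12 + 4) = -21 + 3*(-8) = -21 - 24 = -45)
E(p, r) = 3*r + 3*p*r (E(p, r) = 3*(p*r + r) = 3*(r + p*r) = 3*r + 3*p*r)
n = 291 (n = 5*(3*3*(1 + 5)) + 21 = 5*(3*3*6) + 21 = 5*54 + 21 = 270 + 21 = 291)
√(-30*S + n) = √(-30*(-45) + 291) = √(1350 + 291) = √1641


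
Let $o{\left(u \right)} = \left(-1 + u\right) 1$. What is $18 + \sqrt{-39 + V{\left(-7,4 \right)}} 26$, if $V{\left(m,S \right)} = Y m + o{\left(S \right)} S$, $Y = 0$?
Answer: $18 + 78 i \sqrt{3} \approx 18.0 + 135.1 i$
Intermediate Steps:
$o{\left(u \right)} = -1 + u$
$V{\left(m,S \right)} = S \left(-1 + S\right)$ ($V{\left(m,S \right)} = 0 m + \left(-1 + S\right) S = 0 + S \left(-1 + S\right) = S \left(-1 + S\right)$)
$18 + \sqrt{-39 + V{\left(-7,4 \right)}} 26 = 18 + \sqrt{-39 + 4 \left(-1 + 4\right)} 26 = 18 + \sqrt{-39 + 4 \cdot 3} \cdot 26 = 18 + \sqrt{-39 + 12} \cdot 26 = 18 + \sqrt{-27} \cdot 26 = 18 + 3 i \sqrt{3} \cdot 26 = 18 + 78 i \sqrt{3}$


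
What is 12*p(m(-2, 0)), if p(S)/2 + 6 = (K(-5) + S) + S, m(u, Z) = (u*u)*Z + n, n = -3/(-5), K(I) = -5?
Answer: -1176/5 ≈ -235.20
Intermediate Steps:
n = ⅗ (n = -3*(-⅕) = ⅗ ≈ 0.60000)
m(u, Z) = ⅗ + Z*u² (m(u, Z) = (u*u)*Z + ⅗ = u²*Z + ⅗ = Z*u² + ⅗ = ⅗ + Z*u²)
p(S) = -22 + 4*S (p(S) = -12 + 2*((-5 + S) + S) = -12 + 2*(-5 + 2*S) = -12 + (-10 + 4*S) = -22 + 4*S)
12*p(m(-2, 0)) = 12*(-22 + 4*(⅗ + 0*(-2)²)) = 12*(-22 + 4*(⅗ + 0*4)) = 12*(-22 + 4*(⅗ + 0)) = 12*(-22 + 4*(⅗)) = 12*(-22 + 12/5) = 12*(-98/5) = -1176/5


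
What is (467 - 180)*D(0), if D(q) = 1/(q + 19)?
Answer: 287/19 ≈ 15.105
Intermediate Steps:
D(q) = 1/(19 + q)
(467 - 180)*D(0) = (467 - 180)/(19 + 0) = 287/19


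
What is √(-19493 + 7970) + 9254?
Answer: 9254 + I*√11523 ≈ 9254.0 + 107.35*I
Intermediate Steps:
√(-19493 + 7970) + 9254 = √(-11523) + 9254 = I*√11523 + 9254 = 9254 + I*√11523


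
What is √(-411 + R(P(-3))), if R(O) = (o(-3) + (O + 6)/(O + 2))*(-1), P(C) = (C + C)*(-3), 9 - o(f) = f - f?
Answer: 9*I*√130/5 ≈ 20.523*I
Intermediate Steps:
o(f) = 9 (o(f) = 9 - (f - f) = 9 - 1*0 = 9 + 0 = 9)
P(C) = -6*C (P(C) = (2*C)*(-3) = -6*C)
R(O) = -9 - (6 + O)/(2 + O) (R(O) = (9 + (O + 6)/(O + 2))*(-1) = (9 + (6 + O)/(2 + O))*(-1) = -9 - (6 + O)/(2 + O))
√(-411 + R(P(-3))) = √(-411 + 2*(-12 - (-30)*(-3))/(2 - 6*(-3))) = √(-411 + 2*(-12 - 5*18)/(2 + 18)) = √(-411 + 2*(-12 - 90)/20) = √(-411 + 2*(1/20)*(-102)) = √(-411 - 51/5) = √(-2106/5) = 9*I*√130/5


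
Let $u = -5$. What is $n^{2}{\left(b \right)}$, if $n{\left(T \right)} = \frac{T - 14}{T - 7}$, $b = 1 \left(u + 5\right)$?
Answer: $4$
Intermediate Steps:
$b = 0$ ($b = 1 \left(-5 + 5\right) = 1 \cdot 0 = 0$)
$n{\left(T \right)} = \frac{-14 + T}{-7 + T}$
$n^{2}{\left(b \right)} = \left(\frac{-14 + 0}{-7 + 0}\right)^{2} = \left(\frac{1}{-7} \left(-14\right)\right)^{2} = \left(\left(- \frac{1}{7}\right) \left(-14\right)\right)^{2} = 2^{2} = 4$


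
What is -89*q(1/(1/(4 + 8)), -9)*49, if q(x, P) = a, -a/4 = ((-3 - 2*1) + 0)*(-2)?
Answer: 174440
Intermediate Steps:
a = -40 (a = -4*((-3 - 2*1) + 0)*(-2) = -4*((-3 - 2) + 0)*(-2) = -4*(-5 + 0)*(-2) = -(-20)*(-2) = -4*10 = -40)
q(x, P) = -40
-89*q(1/(1/(4 + 8)), -9)*49 = -89*(-40)*49 = 3560*49 = 174440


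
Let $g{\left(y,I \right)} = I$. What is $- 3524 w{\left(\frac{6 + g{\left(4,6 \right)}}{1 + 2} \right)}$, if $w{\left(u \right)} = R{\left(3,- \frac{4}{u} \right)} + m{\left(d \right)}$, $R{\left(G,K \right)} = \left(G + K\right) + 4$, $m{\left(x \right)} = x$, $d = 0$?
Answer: $-21144$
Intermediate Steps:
$R{\left(G,K \right)} = 4 + G + K$
$w{\left(u \right)} = 7 - \frac{4}{u}$ ($w{\left(u \right)} = \left(4 + 3 - \frac{4}{u}\right) + 0 = \left(7 - \frac{4}{u}\right) + 0 = 7 - \frac{4}{u}$)
$- 3524 w{\left(\frac{6 + g{\left(4,6 \right)}}{1 + 2} \right)} = - 3524 \left(7 - \frac{4}{\left(6 + 6\right) \frac{1}{1 + 2}}\right) = - 3524 \left(7 - \frac{4}{12 \cdot \frac{1}{3}}\right) = - 3524 \left(7 - \frac{4}{4}\right) = - 3524 \left(7 - 1\right) = \left(-3524\right) 6 = -21144$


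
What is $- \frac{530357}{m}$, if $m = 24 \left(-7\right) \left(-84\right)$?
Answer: $- \frac{530357}{14112} \approx -37.582$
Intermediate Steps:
$m = 14112$ ($m = \left(-168\right) \left(-84\right) = 14112$)
$- \frac{530357}{m} = - \frac{530357}{14112}$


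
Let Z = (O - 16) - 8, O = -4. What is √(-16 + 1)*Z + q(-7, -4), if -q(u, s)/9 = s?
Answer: 36 - 28*I*√15 ≈ 36.0 - 108.44*I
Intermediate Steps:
q(u, s) = -9*s
Z = -28 (Z = (-4 - 16) - 8 = -20 - 8 = -28)
√(-16 + 1)*Z + q(-7, -4) = √(-16 + 1)*(-28) - 9*(-4) = √(-15)*(-28) + 36 = (I*√15)*(-28) + 36 = -28*I*√15 + 36 = 36 - 28*I*√15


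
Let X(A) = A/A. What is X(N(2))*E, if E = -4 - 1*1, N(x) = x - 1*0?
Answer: -5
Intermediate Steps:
N(x) = x (N(x) = x + 0 = x)
X(A) = 1
E = -5 (E = -4 - 1 = -5)
X(N(2))*E = 1*(-5) = -5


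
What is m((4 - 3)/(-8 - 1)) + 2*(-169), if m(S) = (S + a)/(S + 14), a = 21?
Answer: -42062/125 ≈ -336.50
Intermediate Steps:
m(S) = (21 + S)/(14 + S) (m(S) = (S + 21)/(S + 14) = (21 + S)/(14 + S))
m((4 - 3)/(-8 - 1)) + 2*(-169) = (21 + (4 - 3)/(-8 - 1))/(14 + (4 - 3)/(-8 - 1)) + 2*(-169) = (21 + 1/(-9))/(14 + 1/(-9)) - 338 = (21 + 1*(-⅑))/(14 + 1*(-⅑)) - 338 = (21 - ⅑)/(14 - ⅑) - 338 = (188/9)/(125/9) - 338 = (9/125)*(188/9) - 338 = 188/125 - 338 = -42062/125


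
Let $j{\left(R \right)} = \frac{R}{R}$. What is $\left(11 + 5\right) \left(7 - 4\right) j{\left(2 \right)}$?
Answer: $48$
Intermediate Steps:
$j{\left(R \right)} = 1$
$\left(11 + 5\right) \left(7 - 4\right) j{\left(2 \right)} = \left(11 + 5\right) \left(7 - 4\right) 1 = 16 \cdot 3 \cdot 1 = 16 \cdot 3 = 48$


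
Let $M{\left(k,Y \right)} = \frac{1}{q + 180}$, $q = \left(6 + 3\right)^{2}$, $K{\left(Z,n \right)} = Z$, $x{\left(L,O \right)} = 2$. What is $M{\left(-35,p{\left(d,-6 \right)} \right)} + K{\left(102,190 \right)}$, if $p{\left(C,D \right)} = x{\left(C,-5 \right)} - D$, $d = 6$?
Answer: $\frac{26623}{261} \approx 102.0$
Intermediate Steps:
$q = 81$ ($q = 9^{2} = 81$)
$p{\left(C,D \right)} = 2 - D$
$M{\left(k,Y \right)} = \frac{1}{261}$ ($M{\left(k,Y \right)} = \frac{1}{81 + 180} = \frac{1}{261}$)
$M{\left(-35,p{\left(d,-6 \right)} \right)} + K{\left(102,190 \right)} = \frac{1}{261} + 102 = \frac{26623}{261}$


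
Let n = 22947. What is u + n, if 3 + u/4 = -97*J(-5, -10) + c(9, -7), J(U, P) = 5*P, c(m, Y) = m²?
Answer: 42659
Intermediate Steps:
u = 19712 (u = -12 + 4*(-485*(-10) + 9²) = -12 + 4*(-97*(-50) + 81) = -12 + 4*(4850 + 81) = -12 + 4*4931 = -12 + 19724 = 19712)
u + n = 19712 + 22947 = 42659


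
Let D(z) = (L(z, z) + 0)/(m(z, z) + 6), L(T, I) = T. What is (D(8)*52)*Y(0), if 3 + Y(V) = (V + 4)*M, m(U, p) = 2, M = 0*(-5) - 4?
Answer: -988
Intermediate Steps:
M = -4 (M = 0 - 4 = -4)
Y(V) = -19 - 4*V (Y(V) = -3 + (V + 4)*(-4) = -3 + (4 + V)*(-4) = -3 + (-16 - 4*V) = -19 - 4*V)
D(z) = z/8 (D(z) = (z + 0)/(2 + 6) = z/8)
(D(8)*52)*Y(0) = (((⅛)*8)*52)*(-19 - 4*0) = (1*52)*(-19 + 0) = 52*(-19) = -988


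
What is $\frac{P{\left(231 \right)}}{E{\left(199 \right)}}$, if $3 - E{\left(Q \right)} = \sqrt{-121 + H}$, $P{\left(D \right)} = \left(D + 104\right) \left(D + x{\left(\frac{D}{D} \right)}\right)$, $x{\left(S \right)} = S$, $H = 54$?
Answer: $\frac{58290}{19} + \frac{19430 i \sqrt{67}}{19} \approx 3067.9 + 8370.6 i$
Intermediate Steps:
$P{\left(D \right)} = \left(1 + D\right) \left(104 + D\right)$ ($P{\left(D \right)} = \left(D + 104\right) \left(D + \frac{D}{D}\right) = \left(104 + D\right) \left(D + 1\right) = \left(104 + D\right) \left(1 + D\right) = \left(1 + D\right) \left(104 + D\right)$)
$E{\left(Q \right)} = 3 - i \sqrt{67}$ ($E{\left(Q \right)} = 3 - \sqrt{-121 + 54} = 3 - \sqrt{-67} = 3 - i \sqrt{67}$)
$\frac{P{\left(231 \right)}}{E{\left(199 \right)}} = \frac{104 + 231^{2} + 105 \cdot 231}{3 - i \sqrt{67}} = \frac{104 + 53361 + 24255}{3 - i \sqrt{67}} = \frac{77720}{3 - i \sqrt{67}}$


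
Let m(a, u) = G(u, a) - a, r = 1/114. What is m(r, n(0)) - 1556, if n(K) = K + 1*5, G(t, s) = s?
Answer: -1556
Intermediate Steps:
n(K) = 5 + K (n(K) = K + 5 = 5 + K)
r = 1/114 ≈ 0.0087719
m(a, u) = 0 (m(a, u) = a - a = 0)
m(r, n(0)) - 1556 = 0 - 1556 = -1556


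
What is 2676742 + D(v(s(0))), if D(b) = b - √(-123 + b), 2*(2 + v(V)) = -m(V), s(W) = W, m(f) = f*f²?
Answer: 2676740 - 5*I*√5 ≈ 2.6767e+6 - 11.18*I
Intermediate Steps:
m(f) = f³
v(V) = -2 - V³/2 (v(V) = -2 + (-V³)/2 = -2 - V³/2)
2676742 + D(v(s(0))) = 2676742 + ((-2 - ½*0³) - √(-123 + (-2 - ½*0³))) = 2676742 + ((-2 - ½*0) - √(-123 + (-2 - ½*0))) = 2676742 + ((-2 + 0) - √(-123 + (-2 + 0))) = 2676742 + (-2 - √(-123 - 2)) = 2676742 + (-2 - √(-125)) = 2676742 + (-2 - 5*I*√5) = 2676740 - 5*I*√5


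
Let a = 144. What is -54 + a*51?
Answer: 7290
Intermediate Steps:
-54 + a*51 = -54 + 144*51 = -54 + 7344 = 7290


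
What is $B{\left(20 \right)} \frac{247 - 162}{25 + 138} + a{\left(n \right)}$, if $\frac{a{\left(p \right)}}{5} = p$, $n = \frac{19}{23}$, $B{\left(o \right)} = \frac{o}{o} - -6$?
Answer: $\frac{29170}{3749} \approx 7.7807$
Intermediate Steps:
$B{\left(o \right)} = 7$ ($B{\left(o \right)} = 1 + 6 = 7$)
$n = \frac{19}{23}$ ($n = 19 \cdot \frac{1}{23} = \frac{19}{23} \approx 0.82609$)
$a{\left(p \right)} = 5 p$
$B{\left(20 \right)} \frac{247 - 162}{25 + 138} + a{\left(n \right)} = 7 \frac{247 - 162}{25 + 138} + 5 \cdot \frac{19}{23} = 7 \cdot \frac{85}{163} + \frac{95}{23} = \frac{595}{163} + \frac{95}{23} = \frac{29170}{3749}$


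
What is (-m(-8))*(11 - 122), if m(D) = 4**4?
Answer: 28416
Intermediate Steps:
m(D) = 256
(-m(-8))*(11 - 122) = (-1*256)*(11 - 122) = -256*(-111) = 28416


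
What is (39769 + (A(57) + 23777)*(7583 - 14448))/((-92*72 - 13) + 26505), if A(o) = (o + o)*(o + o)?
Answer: -63101719/4967 ≈ -12704.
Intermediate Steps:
A(o) = 4*o² (A(o) = (2*o)*(2*o) = 4*o²)
(39769 + (A(57) + 23777)*(7583 - 14448))/((-92*72 - 13) + 26505) = (39769 + (4*57² + 23777)*(7583 - 14448))/((-92*72 - 13) + 26505) = (39769 + (4*3249 + 23777)*(-6865))/((-6624 - 13) + 26505) = (39769 + (12996 + 23777)*(-6865))/(-6637 + 26505) = (39769 + 36773*(-6865))/19868 = (39769 - 252446645)*(1/19868) = -252406876*1/19868 = -63101719/4967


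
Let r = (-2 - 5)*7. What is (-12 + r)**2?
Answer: 3721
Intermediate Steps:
r = -49 (r = -7*7 = -49)
(-12 + r)**2 = (-12 - 49)**2 = (-61)**2 = 3721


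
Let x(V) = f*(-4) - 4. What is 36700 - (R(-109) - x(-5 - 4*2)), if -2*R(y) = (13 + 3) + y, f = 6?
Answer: 73251/2 ≈ 36626.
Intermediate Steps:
R(y) = -8 - y/2 (R(y) = -((13 + 3) + y)/2 = -(16 + y)/2 = -8 - y/2)
x(V) = -28 (x(V) = 6*(-4) - 4 = -24 - 4 = -28)
36700 - (R(-109) - x(-5 - 4*2)) = 36700 - ((-8 - ½*(-109)) - 1*(-28)) = 36700 - ((-8 + 109/2) + 28) = 36700 - (93/2 + 28) = 36700 - 1*149/2 = 36700 - 149/2 = 73251/2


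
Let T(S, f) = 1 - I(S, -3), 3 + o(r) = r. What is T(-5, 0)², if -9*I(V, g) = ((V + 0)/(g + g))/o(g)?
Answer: 101761/104976 ≈ 0.96937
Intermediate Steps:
o(r) = -3 + r
I(V, g) = -V/(18*g*(-3 + g)) (I(V, g) = -(V + 0)/(g + g)/(9*(-3 + g)) = -V/((2*g))/(9*(-3 + g)) = -V*(1/(2*g))/(9*(-3 + g)) = -V/(2*g)/(9*(-3 + g)) = -V/(18*g*(-3 + g)))
T(S, f) = 1 + S/324 (T(S, f) = 1 - (-1)*S/(18*(-3)*(-3 - 3)) = 1 - (-1)*S*(-1)/(18*3*(-6)) = 1 - (-1)*S*(-1)*(-1)/(18*3*6) = 1 - (-1)*S/324 = 1 + S/324)
T(-5, 0)² = (1 + (1/324)*(-5))² = (1 - 5/324)² = (319/324)² = 101761/104976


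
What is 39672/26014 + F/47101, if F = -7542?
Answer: 836196642/612642707 ≈ 1.3649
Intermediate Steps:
39672/26014 + F/47101 = 39672/26014 - 7542/47101 = 39672*(1/26014) - 7542*1/47101 = 19836/13007 - 7542/47101 = 836196642/612642707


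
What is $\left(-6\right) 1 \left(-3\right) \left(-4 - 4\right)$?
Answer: $-144$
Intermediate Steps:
$\left(-6\right) 1 \left(-3\right) \left(-4 - 4\right) = \left(-6\right) \left(-3\right) \left(-4 - 4\right) = 18 \left(-8\right) = -144$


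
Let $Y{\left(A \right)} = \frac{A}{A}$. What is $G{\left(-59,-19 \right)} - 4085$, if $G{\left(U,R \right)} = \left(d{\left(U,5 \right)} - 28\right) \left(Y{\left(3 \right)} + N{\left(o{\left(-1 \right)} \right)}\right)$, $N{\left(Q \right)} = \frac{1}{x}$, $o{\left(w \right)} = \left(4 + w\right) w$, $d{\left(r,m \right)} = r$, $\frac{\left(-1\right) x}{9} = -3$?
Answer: $- \frac{37577}{9} \approx -4175.2$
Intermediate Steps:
$x = 27$ ($x = \left(-9\right) \left(-3\right) = 27$)
$Y{\left(A \right)} = 1$
$o{\left(w \right)} = w \left(4 + w\right)$
$N{\left(Q \right)} = \frac{1}{27}$
$G{\left(U,R \right)} = - \frac{784}{27} + \frac{28 U}{27}$ ($G{\left(U,R \right)} = \left(U - 28\right) \left(1 + \frac{1}{27}\right) = \left(-28 + U\right) \frac{28}{27} = - \frac{784}{27} + \frac{28 U}{27}$)
$G{\left(-59,-19 \right)} - 4085 = \left(- \frac{784}{27} + \frac{28}{27} \left(-59\right)\right) - 4085 = \left(- \frac{784}{27} - \frac{1652}{27}\right) - 4085 = - \frac{812}{9} - 4085 = - \frac{37577}{9}$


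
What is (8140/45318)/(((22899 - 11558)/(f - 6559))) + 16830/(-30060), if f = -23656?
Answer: -8102556923/7802717286 ≈ -1.0384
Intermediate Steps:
(8140/45318)/(((22899 - 11558)/(f - 6559))) + 16830/(-30060) = (8140/45318)/(((22899 - 11558)/(-23656 - 6559))) + 16830/(-30060) = (8140*(1/45318))/((11341/(-30215))) + 16830*(-1/30060) = 4070/(22659*((11341*(-1/30215)))) - 187/334 = 4070/(22659*(-11341/30215)) - 187/334 = (4070/22659)*(-30215/11341) - 187/334 = -11179550/23361429 - 187/334 = -8102556923/7802717286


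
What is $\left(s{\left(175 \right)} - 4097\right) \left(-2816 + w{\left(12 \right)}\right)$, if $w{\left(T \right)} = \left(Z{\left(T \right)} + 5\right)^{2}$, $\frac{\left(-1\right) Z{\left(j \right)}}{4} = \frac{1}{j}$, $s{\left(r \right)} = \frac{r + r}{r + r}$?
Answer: $\frac{103006208}{9} \approx 1.1445 \cdot 10^{7}$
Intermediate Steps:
$s{\left(r \right)} = 1$ ($s{\left(r \right)} = \frac{2 r}{2 r} = 2 r \frac{1}{2 r} = 1$)
$Z{\left(j \right)} = - \frac{4}{j}$
$w{\left(T \right)} = \left(5 - \frac{4}{T}\right)^{2}$ ($w{\left(T \right)} = \left(- \frac{4}{T} + 5\right)^{2} = \left(5 - \frac{4}{T}\right)^{2}$)
$\left(s{\left(175 \right)} - 4097\right) \left(-2816 + w{\left(12 \right)}\right) = \left(1 - 4097\right) \left(-2816 + \frac{\left(-4 + 5 \cdot 12\right)^{2}}{144}\right) = - 4096 \left(-2816 + \frac{\left(-4 + 60\right)^{2}}{144}\right) = - 4096 \left(-2816 + \frac{56^{2}}{144}\right) = - 4096 \left(-2816 + \frac{1}{144} \cdot 3136\right) = - 4096 \left(-2816 + \frac{196}{9}\right) = \left(-4096\right) \left(- \frac{25148}{9}\right) = \frac{103006208}{9}$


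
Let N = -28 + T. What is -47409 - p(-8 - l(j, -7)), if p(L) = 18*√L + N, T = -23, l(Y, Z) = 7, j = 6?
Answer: -47358 - 18*I*√15 ≈ -47358.0 - 69.714*I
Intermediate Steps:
N = -51 (N = -28 - 23 = -51)
p(L) = -51 + 18*√L (p(L) = 18*√L - 51 = -51 + 18*√L)
-47409 - p(-8 - l(j, -7)) = -47409 - (-51 + 18*√(-8 - 1*7)) = -47409 - (-51 + 18*√(-8 - 7)) = -47409 - (-51 + 18*√(-15)) = -47409 - (-51 + 18*(I*√15)) = -47409 - (-51 + 18*I*√15) = -47409 + (51 - 18*I*√15) = -47358 - 18*I*√15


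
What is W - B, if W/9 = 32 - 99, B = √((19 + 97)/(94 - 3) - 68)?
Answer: -603 - 2*I*√138138/91 ≈ -603.0 - 8.1685*I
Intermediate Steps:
B = 2*I*√138138/91 (B = √(116/91 - 68) = √(-6072/91) = 2*I*√138138/91 ≈ 8.1685*I)
W = -603 (W = 9*(32 - 99) = 9*(-67) = -603)
W - B = -603 - 2*I*√138138/91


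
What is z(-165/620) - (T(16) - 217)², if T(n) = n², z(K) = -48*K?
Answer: -46755/31 ≈ -1508.2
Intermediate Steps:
z(-165/620) - (T(16) - 217)² = -(-7920)/620 - (16² - 217)² = -(-7920)/620 - (256 - 217)² = -48*(-33/124) - 1*39² = 396/31 - 1*1521 = 396/31 - 1521 = -46755/31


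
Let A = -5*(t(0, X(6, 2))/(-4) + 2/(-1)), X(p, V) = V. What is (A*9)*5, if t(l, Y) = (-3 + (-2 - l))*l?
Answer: 450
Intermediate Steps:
t(l, Y) = l*(-5 - l) (t(l, Y) = (-5 - l)*l = l*(-5 - l))
A = 10 (A = -5*(-1*0*(5 + 0)/(-4) + 2/(-1)) = -5*(-1*0*5*(-¼) + 2*(-1)) = -5*(0*(-¼) - 2) = -5*(0 - 2) = -5*(-2) = 10)
(A*9)*5 = (10*9)*5 = 90*5 = 450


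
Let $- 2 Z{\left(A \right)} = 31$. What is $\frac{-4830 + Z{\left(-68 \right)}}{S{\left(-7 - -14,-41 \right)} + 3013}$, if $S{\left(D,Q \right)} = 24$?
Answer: $- \frac{9691}{6074} \approx -1.5955$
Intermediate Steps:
$Z{\left(A \right)} = - \frac{31}{2}$ ($Z{\left(A \right)} = \left(- \frac{1}{2}\right) 31 = - \frac{31}{2}$)
$\frac{-4830 + Z{\left(-68 \right)}}{S{\left(-7 - -14,-41 \right)} + 3013} = \frac{-4830 - \frac{31}{2}}{24 + 3013} = - \frac{9691}{2 \cdot 3037} = \left(- \frac{9691}{2}\right) \frac{1}{3037} = - \frac{9691}{6074}$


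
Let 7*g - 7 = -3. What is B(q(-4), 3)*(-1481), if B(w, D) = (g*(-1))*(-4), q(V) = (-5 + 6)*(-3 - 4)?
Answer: -23696/7 ≈ -3385.1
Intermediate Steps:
g = 4/7 (g = 1 + (⅐)*(-3) = 1 - 3/7 = 4/7 ≈ 0.57143)
q(V) = -7 (q(V) = 1*(-7) = -7)
B(w, D) = 16/7 (B(w, D) = ((4/7)*(-1))*(-4) = -4/7*(-4) = 16/7)
B(q(-4), 3)*(-1481) = (16/7)*(-1481) = -23696/7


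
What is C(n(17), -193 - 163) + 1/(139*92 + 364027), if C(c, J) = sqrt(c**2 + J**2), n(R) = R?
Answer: 1/376815 + 5*sqrt(5081) ≈ 356.41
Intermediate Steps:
C(c, J) = sqrt(J**2 + c**2)
C(n(17), -193 - 163) + 1/(139*92 + 364027) = sqrt((-193 - 163)**2 + 17**2) + 1/(139*92 + 364027) = sqrt((-356)**2 + 289) + 1/(12788 + 364027) = sqrt(126736 + 289) + 1/376815 = sqrt(127025) + 1/376815 = 5*sqrt(5081) + 1/376815 = 1/376815 + 5*sqrt(5081)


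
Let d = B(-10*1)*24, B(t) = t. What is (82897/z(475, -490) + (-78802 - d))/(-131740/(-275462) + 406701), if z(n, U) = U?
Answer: -5313424669487/27447546637490 ≈ -0.19358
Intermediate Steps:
d = -240 (d = -10*1*24 = -10*24 = -240)
(82897/z(475, -490) + (-78802 - d))/(-131740/(-275462) + 406701) = (82897/(-490) + (-78802 - 1*(-240)))/(-131740/(-275462) + 406701) = (82897*(-1/490) + (-78802 + 240))/(-131740*(-1/275462) + 406701) = (-82897/490 - 78562)/(65870/137731 + 406701) = -38578277/(490*56015401301/137731) = -38578277/490*137731/56015401301 = -5313424669487/27447546637490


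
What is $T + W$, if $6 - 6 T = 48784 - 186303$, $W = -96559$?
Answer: $- \frac{441829}{6} \approx -73638.0$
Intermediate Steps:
$T = \frac{137525}{6}$ ($T = 1 - \frac{48784 - 186303}{6} = 1 - - \frac{137519}{6} = 1 + \frac{137519}{6} = \frac{137525}{6} \approx 22921.0$)
$T + W = \frac{137525}{6} - 96559 = - \frac{441829}{6}$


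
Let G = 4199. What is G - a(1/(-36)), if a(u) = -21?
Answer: 4220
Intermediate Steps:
G - a(1/(-36)) = 4199 - 1*(-21) = 4199 + 21 = 4220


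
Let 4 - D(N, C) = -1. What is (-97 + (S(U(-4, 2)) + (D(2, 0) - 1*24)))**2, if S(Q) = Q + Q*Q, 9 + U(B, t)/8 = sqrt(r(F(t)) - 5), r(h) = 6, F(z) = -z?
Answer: 15335056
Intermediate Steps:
D(N, C) = 5 (D(N, C) = 4 - 1*(-1) = 4 + 1 = 5)
U(B, t) = -64 (U(B, t) = -72 + 8*sqrt(6 - 5) = -72 + 8*sqrt(1) = -72 + 8*1 = -72 + 8 = -64)
S(Q) = Q + Q**2
(-97 + (S(U(-4, 2)) + (D(2, 0) - 1*24)))**2 = (-97 + (-64*(1 - 64) + (5 - 1*24)))**2 = (-97 + (-64*(-63) + (5 - 24)))**2 = (-97 + (4032 - 19))**2 = (-97 + 4013)**2 = 3916**2 = 15335056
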